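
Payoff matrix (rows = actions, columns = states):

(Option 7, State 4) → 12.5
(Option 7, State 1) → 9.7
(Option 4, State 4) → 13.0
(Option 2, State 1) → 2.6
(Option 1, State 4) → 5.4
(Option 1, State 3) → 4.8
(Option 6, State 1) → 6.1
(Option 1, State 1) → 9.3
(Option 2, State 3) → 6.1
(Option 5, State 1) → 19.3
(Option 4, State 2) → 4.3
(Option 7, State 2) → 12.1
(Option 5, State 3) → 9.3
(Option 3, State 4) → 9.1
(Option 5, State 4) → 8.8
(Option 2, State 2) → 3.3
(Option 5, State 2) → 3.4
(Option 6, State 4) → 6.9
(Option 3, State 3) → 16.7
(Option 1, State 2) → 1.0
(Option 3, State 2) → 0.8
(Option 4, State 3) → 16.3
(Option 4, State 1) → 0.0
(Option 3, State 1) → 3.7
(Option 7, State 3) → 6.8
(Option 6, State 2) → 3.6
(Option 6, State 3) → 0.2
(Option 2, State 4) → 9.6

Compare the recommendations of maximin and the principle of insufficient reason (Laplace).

Row minima: Option 1=1.0, Option 2=2.6, Option 3=0.8, Option 4=0.0, Option 5=3.4, Option 6=0.2, Option 7=6.8
Best worst-case = 6.8 → Option 7.
Row averages: Option 1=5.125, Option 2=5.4, Option 3=7.575, Option 4=8.4, Option 5=10.2, Option 6=4.2, Option 7=10.275
Highest average = 10.275 → Option 7.

maximin → Option 7; laplace → Option 7 (agree)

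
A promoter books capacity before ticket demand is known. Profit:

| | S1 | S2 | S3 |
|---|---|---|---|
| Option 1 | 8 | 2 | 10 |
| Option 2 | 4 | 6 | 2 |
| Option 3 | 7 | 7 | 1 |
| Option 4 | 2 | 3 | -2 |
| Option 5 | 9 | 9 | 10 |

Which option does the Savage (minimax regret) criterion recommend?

Option 5

Column bests: S1=9, S2=9, S3=10.
Option 1 regrets: 1, 7, 0 → max 7
Option 2 regrets: 5, 3, 8 → max 8
Option 3 regrets: 2, 2, 9 → max 9
Option 4 regrets: 7, 6, 12 → max 12
Option 5 regrets: 0, 0, 0 → max 0
Smallest max regret = 0 → Option 5.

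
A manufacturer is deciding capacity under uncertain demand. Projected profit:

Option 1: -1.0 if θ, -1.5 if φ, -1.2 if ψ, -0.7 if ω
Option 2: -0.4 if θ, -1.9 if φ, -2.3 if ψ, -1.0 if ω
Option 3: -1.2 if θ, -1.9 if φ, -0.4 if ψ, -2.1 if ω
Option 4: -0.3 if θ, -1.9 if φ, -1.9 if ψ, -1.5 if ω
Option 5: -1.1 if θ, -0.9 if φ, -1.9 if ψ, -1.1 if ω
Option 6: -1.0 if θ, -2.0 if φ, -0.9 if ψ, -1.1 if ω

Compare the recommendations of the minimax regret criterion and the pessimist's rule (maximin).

Column bests: θ=-0.3, φ=-0.9, ψ=-0.4, ω=-0.7.
Option 1 regrets: 0.7, 0.6, 0.8, 0.0 → max 0.8
Option 2 regrets: 0.1, 1.0, 1.9, 0.3 → max 1.9
Option 3 regrets: 0.9, 1.0, 0.0, 1.4 → max 1.4
Option 4 regrets: 0.0, 1.0, 1.5, 0.8 → max 1.5
Option 5 regrets: 0.8, 0.0, 1.5, 0.4 → max 1.5
Option 6 regrets: 0.7, 1.1, 0.5, 0.4 → max 1.1
Smallest max regret = 0.8 → Option 1.
Row minima: Option 1=-1.5, Option 2=-2.3, Option 3=-2.1, Option 4=-1.9, Option 5=-1.9, Option 6=-2.0
Best worst-case = -1.5 → Option 1.

minimax regret → Option 1; maximin → Option 1 (agree)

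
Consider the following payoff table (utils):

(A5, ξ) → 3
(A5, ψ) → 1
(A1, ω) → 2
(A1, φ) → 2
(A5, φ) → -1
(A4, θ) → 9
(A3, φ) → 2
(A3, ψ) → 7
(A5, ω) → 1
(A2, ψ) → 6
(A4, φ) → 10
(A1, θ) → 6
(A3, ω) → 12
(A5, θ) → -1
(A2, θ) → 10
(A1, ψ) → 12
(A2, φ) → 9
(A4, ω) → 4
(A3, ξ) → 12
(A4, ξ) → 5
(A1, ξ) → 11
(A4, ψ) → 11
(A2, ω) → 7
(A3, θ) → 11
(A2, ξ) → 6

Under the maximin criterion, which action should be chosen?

Row minima: A1=2, A2=6, A3=2, A4=4, A5=-1
Best worst-case = 6 → A2.

A2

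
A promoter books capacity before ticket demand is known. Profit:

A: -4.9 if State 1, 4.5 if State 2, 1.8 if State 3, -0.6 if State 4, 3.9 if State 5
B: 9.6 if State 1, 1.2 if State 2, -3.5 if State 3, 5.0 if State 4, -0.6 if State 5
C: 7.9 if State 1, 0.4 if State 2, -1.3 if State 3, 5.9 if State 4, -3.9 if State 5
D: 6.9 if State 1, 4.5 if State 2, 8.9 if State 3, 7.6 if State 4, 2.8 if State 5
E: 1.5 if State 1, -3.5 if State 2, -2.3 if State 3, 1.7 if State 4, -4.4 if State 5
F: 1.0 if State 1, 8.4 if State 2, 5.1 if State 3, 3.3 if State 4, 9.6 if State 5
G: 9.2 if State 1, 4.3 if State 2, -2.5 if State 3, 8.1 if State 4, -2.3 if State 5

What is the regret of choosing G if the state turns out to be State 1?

Best payoff under State 1 is 9.6.
Regret = 9.6 − 9.2 = 0.4.

0.4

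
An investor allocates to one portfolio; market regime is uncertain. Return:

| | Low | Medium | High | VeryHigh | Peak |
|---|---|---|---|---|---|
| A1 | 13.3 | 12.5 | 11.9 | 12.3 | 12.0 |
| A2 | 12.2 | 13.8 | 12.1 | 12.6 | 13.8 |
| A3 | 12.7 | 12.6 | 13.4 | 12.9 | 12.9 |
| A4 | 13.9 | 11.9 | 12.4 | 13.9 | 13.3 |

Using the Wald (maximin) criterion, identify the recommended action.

Row minima: A1=11.9, A2=12.1, A3=12.6, A4=11.9
Best worst-case = 12.6 → A3.

A3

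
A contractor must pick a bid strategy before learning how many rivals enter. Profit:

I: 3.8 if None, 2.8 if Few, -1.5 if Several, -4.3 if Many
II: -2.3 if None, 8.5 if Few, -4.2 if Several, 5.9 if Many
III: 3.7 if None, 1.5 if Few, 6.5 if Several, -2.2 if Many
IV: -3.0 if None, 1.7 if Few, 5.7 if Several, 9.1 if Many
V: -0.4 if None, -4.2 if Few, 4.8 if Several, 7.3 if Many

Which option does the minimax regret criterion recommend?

IV

Column bests: None=3.8, Few=8.5, Several=6.5, Many=9.1.
I regrets: 0.0, 5.7, 8.0, 13.4 → max 13.4
II regrets: 6.1, 0.0, 10.7, 3.2 → max 10.7
III regrets: 0.1, 7.0, 0.0, 11.3 → max 11.3
IV regrets: 6.8, 6.8, 0.8, 0.0 → max 6.8
V regrets: 4.2, 12.7, 1.7, 1.8 → max 12.7
Smallest max regret = 6.8 → IV.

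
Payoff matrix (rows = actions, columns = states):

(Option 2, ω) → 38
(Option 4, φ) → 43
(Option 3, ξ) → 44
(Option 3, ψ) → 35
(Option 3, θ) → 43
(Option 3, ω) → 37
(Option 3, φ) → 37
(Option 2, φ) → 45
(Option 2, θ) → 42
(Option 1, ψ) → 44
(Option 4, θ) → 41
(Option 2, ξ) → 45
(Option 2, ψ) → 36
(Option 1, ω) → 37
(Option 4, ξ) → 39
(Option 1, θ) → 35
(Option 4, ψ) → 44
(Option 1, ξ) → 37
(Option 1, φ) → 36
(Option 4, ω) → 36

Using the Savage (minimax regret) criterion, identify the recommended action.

Column bests: θ=43, φ=45, ψ=44, ω=38, ξ=45.
Option 1 regrets: 8, 9, 0, 1, 8 → max 9
Option 2 regrets: 1, 0, 8, 0, 0 → max 8
Option 3 regrets: 0, 8, 9, 1, 1 → max 9
Option 4 regrets: 2, 2, 0, 2, 6 → max 6
Smallest max regret = 6 → Option 4.

Option 4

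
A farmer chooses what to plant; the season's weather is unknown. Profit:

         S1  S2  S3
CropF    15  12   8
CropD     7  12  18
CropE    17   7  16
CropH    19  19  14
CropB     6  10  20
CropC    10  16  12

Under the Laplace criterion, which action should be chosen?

Row averages: CropF=35/3, CropD=37/3, CropE=40/3, CropH=52/3, CropB=12, CropC=38/3
Highest average = 52/3 → CropH.

CropH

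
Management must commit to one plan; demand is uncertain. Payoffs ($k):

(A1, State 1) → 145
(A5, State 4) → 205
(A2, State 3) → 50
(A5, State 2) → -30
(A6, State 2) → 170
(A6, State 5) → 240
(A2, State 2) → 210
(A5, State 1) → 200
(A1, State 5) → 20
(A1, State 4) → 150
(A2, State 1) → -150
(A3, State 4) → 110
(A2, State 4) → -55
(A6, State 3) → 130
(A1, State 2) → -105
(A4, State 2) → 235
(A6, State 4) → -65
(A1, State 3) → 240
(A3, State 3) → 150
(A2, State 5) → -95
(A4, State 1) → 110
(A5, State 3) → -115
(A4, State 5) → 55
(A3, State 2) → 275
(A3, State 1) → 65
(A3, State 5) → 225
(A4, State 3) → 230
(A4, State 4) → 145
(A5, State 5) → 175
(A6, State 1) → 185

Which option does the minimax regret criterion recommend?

Column bests: State 1=200, State 2=275, State 3=240, State 4=205, State 5=240.
A1 regrets: 55, 380, 0, 55, 220 → max 380
A2 regrets: 350, 65, 190, 260, 335 → max 350
A3 regrets: 135, 0, 90, 95, 15 → max 135
A4 regrets: 90, 40, 10, 60, 185 → max 185
A5 regrets: 0, 305, 355, 0, 65 → max 355
A6 regrets: 15, 105, 110, 270, 0 → max 270
Smallest max regret = 135 → A3.

A3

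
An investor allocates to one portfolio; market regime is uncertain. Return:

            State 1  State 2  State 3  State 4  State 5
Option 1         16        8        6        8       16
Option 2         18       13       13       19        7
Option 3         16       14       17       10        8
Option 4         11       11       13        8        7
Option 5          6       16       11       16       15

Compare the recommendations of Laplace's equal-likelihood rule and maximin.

laplace → Option 2; maximin → Option 3 (disagree)

Row averages: Option 1=10.8, Option 2=14, Option 3=13, Option 4=10, Option 5=12.8
Highest average = 14 → Option 2.
Row minima: Option 1=6, Option 2=7, Option 3=8, Option 4=7, Option 5=6
Best worst-case = 8 → Option 3.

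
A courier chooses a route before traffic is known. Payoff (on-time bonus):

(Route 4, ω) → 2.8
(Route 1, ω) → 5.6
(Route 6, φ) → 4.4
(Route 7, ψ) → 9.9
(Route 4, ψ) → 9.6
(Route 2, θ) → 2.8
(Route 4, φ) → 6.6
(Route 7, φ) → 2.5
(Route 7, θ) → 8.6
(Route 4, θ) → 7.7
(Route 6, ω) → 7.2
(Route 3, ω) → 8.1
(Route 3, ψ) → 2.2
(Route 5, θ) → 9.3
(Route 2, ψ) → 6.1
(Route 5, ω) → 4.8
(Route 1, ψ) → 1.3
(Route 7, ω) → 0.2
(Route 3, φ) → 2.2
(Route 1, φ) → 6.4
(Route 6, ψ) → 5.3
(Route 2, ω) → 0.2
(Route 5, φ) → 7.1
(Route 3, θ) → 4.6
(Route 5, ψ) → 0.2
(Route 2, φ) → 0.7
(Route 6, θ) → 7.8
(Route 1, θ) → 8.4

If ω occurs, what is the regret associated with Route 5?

Best payoff under ω is 8.1.
Regret = 8.1 − 4.8 = 3.3.

3.3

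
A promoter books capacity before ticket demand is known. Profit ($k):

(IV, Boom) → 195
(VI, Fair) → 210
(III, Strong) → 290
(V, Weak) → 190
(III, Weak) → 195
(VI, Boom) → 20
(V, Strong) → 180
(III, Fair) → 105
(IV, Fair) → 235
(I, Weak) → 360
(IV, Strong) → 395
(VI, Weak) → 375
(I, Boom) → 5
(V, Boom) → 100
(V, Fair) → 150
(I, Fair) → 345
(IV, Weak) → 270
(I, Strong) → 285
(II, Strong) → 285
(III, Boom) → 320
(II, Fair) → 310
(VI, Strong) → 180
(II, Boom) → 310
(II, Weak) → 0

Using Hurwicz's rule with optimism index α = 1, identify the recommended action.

IV

I: 1·360 + 0·5 = 360
II: 1·310 + 0·0 = 310
III: 1·320 + 0·105 = 320
IV: 1·395 + 0·195 = 395
V: 1·190 + 0·100 = 190
VI: 1·375 + 0·20 = 375
Highest Hurwicz score = 395 → IV.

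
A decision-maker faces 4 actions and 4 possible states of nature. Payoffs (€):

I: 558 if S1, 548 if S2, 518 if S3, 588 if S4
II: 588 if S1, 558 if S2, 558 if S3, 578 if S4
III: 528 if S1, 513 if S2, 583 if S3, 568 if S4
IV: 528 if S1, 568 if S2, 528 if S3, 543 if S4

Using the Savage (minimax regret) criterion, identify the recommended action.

II

Column bests: S1=588, S2=568, S3=583, S4=588.
I regrets: 30, 20, 65, 0 → max 65
II regrets: 0, 10, 25, 10 → max 25
III regrets: 60, 55, 0, 20 → max 60
IV regrets: 60, 0, 55, 45 → max 60
Smallest max regret = 25 → II.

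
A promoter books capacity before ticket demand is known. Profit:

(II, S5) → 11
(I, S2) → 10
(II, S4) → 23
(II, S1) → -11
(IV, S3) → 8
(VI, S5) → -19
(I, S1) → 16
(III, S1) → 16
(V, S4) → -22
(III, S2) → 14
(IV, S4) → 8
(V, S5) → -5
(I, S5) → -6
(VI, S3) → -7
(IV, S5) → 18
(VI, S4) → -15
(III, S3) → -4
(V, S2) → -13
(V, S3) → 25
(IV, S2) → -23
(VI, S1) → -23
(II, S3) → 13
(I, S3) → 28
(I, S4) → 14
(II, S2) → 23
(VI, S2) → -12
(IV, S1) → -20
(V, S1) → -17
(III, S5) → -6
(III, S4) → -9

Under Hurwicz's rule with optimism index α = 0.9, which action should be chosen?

I

I: 0.9·28 + 0.1·(-6) = 24.6
II: 0.9·23 + 0.1·(-11) = 19.6
III: 0.9·16 + 0.1·(-9) = 13.5
IV: 0.9·18 + 0.1·(-23) = 13.9
V: 0.9·25 + 0.1·(-22) = 20.3
VI: 0.9·(-7) + 0.1·(-23) = -8.6
Highest Hurwicz score = 24.6 → I.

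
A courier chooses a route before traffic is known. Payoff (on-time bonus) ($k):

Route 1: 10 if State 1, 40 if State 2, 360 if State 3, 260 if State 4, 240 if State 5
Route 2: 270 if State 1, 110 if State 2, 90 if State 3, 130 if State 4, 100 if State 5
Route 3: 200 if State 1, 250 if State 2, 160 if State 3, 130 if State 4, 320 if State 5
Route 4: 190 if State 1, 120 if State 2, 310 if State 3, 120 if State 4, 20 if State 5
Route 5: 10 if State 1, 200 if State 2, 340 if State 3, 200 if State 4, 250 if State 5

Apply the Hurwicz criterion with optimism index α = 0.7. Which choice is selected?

Route 3

Route 1: 0.7·360 + 0.3·10 = 255
Route 2: 0.7·270 + 0.3·90 = 216
Route 3: 0.7·320 + 0.3·130 = 263
Route 4: 0.7·310 + 0.3·20 = 223
Route 5: 0.7·340 + 0.3·10 = 241
Highest Hurwicz score = 263 → Route 3.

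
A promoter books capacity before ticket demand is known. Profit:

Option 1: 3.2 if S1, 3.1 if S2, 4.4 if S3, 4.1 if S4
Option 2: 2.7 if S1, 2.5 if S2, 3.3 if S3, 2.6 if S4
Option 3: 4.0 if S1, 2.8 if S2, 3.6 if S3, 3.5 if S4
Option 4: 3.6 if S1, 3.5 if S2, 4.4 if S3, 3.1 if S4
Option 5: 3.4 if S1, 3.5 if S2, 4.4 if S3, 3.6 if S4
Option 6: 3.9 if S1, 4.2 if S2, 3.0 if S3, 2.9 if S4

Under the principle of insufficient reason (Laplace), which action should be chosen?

Option 5

Row averages: Option 1=3.7, Option 2=2.775, Option 3=3.475, Option 4=3.65, Option 5=3.725, Option 6=3.5
Highest average = 3.725 → Option 5.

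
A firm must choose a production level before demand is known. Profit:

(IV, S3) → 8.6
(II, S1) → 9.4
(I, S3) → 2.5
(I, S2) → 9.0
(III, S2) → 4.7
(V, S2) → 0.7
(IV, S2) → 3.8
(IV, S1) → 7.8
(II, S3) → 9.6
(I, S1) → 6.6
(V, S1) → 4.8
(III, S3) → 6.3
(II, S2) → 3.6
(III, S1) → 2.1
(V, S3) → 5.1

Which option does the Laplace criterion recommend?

II

Row averages: I=181/30, II=113/15, III=131/30, IV=101/15, V=53/15
Highest average = 113/15 → II.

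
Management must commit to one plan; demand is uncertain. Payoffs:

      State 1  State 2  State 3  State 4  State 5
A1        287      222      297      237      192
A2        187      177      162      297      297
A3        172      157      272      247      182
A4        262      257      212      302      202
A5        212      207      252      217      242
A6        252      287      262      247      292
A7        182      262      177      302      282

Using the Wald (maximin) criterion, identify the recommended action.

A6

Row minima: A1=192, A2=162, A3=157, A4=202, A5=207, A6=247, A7=177
Best worst-case = 247 → A6.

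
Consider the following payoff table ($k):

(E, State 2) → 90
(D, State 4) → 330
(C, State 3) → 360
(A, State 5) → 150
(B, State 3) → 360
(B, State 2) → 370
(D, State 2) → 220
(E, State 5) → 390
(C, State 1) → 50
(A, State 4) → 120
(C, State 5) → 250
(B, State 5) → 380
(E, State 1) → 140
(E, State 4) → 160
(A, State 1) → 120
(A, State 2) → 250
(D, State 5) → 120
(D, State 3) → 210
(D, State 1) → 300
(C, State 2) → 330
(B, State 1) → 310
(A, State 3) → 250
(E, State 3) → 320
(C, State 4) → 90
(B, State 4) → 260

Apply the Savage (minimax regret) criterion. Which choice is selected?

B

Column bests: State 1=310, State 2=370, State 3=360, State 4=330, State 5=390.
A regrets: 190, 120, 110, 210, 240 → max 240
B regrets: 0, 0, 0, 70, 10 → max 70
C regrets: 260, 40, 0, 240, 140 → max 260
D regrets: 10, 150, 150, 0, 270 → max 270
E regrets: 170, 280, 40, 170, 0 → max 280
Smallest max regret = 70 → B.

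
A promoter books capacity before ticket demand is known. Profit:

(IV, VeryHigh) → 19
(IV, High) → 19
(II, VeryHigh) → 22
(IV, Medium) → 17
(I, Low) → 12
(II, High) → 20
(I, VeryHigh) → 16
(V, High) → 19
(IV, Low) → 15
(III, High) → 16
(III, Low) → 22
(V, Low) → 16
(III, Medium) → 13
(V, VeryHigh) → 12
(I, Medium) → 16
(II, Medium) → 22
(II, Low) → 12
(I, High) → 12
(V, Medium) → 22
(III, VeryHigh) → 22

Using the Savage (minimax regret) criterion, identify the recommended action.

Column bests: Low=22, Medium=22, High=20, VeryHigh=22.
I regrets: 10, 6, 8, 6 → max 10
II regrets: 10, 0, 0, 0 → max 10
III regrets: 0, 9, 4, 0 → max 9
IV regrets: 7, 5, 1, 3 → max 7
V regrets: 6, 0, 1, 10 → max 10
Smallest max regret = 7 → IV.

IV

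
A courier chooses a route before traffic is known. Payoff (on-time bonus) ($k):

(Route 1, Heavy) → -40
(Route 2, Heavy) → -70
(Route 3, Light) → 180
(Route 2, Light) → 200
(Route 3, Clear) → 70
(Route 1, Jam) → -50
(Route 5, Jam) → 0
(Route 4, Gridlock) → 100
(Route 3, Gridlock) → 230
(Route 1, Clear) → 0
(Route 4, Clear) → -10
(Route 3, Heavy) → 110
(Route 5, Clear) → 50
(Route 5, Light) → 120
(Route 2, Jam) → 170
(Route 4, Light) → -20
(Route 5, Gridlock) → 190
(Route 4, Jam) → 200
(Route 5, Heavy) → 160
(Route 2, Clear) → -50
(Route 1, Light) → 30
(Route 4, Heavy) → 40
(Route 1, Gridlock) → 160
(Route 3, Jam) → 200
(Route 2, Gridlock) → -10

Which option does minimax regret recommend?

Column bests: Clear=70, Light=200, Heavy=160, Jam=200, Gridlock=230.
Route 1 regrets: 70, 170, 200, 250, 70 → max 250
Route 2 regrets: 120, 0, 230, 30, 240 → max 240
Route 3 regrets: 0, 20, 50, 0, 0 → max 50
Route 4 regrets: 80, 220, 120, 0, 130 → max 220
Route 5 regrets: 20, 80, 0, 200, 40 → max 200
Smallest max regret = 50 → Route 3.

Route 3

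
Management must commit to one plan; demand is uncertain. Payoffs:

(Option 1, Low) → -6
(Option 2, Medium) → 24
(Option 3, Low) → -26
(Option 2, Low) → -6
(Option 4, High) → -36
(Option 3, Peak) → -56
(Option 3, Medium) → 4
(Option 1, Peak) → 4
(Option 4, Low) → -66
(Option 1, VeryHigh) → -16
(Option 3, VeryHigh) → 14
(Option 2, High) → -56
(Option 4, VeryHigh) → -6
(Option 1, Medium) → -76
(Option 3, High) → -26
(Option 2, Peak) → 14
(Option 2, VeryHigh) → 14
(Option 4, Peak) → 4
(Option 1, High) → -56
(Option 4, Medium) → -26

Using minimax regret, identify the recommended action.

Column bests: Low=-6, Medium=24, High=-26, VeryHigh=14, Peak=14.
Option 1 regrets: 0, 100, 30, 30, 10 → max 100
Option 2 regrets: 0, 0, 30, 0, 0 → max 30
Option 3 regrets: 20, 20, 0, 0, 70 → max 70
Option 4 regrets: 60, 50, 10, 20, 10 → max 60
Smallest max regret = 30 → Option 2.

Option 2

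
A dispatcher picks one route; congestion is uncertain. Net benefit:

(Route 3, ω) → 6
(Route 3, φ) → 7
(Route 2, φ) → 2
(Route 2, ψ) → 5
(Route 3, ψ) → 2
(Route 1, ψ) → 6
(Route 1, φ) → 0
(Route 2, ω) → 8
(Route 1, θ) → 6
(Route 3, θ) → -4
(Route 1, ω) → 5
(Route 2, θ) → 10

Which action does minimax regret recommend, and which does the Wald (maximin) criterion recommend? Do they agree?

minimax regret → Route 2; maximin → Route 2 (agree)

Column bests: θ=10, φ=7, ψ=6, ω=8.
Route 1 regrets: 4, 7, 0, 3 → max 7
Route 2 regrets: 0, 5, 1, 0 → max 5
Route 3 regrets: 14, 0, 4, 2 → max 14
Smallest max regret = 5 → Route 2.
Row minima: Route 1=0, Route 2=2, Route 3=-4
Best worst-case = 2 → Route 2.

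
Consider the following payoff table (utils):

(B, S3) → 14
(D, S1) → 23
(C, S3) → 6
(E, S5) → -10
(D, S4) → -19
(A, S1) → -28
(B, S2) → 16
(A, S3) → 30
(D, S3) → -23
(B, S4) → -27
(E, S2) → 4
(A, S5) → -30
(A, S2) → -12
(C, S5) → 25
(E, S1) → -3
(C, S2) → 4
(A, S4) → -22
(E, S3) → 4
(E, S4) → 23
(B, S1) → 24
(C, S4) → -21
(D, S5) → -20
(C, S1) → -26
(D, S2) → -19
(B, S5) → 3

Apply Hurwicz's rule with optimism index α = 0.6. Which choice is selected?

E

A: 0.6·30 + 0.4·(-30) = 6
B: 0.6·24 + 0.4·(-27) = 3.6
C: 0.6·25 + 0.4·(-26) = 4.6
D: 0.6·23 + 0.4·(-23) = 4.6
E: 0.6·23 + 0.4·(-10) = 9.8
Highest Hurwicz score = 9.8 → E.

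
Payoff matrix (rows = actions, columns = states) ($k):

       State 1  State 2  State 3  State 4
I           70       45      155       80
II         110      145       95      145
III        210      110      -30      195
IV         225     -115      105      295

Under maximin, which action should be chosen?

II

Row minima: I=45, II=95, III=-30, IV=-115
Best worst-case = 95 → II.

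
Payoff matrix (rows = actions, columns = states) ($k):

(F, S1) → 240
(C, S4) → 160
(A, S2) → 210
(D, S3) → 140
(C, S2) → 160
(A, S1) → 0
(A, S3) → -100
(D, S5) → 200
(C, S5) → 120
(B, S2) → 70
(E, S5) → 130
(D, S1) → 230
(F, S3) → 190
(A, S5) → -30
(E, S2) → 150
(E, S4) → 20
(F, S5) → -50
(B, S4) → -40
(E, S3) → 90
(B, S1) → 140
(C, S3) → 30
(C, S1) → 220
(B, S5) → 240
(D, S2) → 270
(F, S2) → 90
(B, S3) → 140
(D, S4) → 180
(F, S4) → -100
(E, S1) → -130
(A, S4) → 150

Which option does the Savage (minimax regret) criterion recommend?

D

Column bests: S1=240, S2=270, S3=190, S4=180, S5=240.
A regrets: 240, 60, 290, 30, 270 → max 290
B regrets: 100, 200, 50, 220, 0 → max 220
C regrets: 20, 110, 160, 20, 120 → max 160
D regrets: 10, 0, 50, 0, 40 → max 50
E regrets: 370, 120, 100, 160, 110 → max 370
F regrets: 0, 180, 0, 280, 290 → max 290
Smallest max regret = 50 → D.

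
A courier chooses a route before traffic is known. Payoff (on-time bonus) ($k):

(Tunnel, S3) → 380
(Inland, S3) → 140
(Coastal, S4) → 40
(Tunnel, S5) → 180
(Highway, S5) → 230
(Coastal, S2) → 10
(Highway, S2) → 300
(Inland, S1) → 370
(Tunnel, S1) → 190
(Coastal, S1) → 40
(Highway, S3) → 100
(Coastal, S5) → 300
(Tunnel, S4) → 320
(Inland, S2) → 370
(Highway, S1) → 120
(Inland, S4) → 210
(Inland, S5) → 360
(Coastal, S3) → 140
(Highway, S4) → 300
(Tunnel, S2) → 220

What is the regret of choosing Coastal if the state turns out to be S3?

240

Best payoff under S3 is 380.
Regret = 380 − 140 = 240.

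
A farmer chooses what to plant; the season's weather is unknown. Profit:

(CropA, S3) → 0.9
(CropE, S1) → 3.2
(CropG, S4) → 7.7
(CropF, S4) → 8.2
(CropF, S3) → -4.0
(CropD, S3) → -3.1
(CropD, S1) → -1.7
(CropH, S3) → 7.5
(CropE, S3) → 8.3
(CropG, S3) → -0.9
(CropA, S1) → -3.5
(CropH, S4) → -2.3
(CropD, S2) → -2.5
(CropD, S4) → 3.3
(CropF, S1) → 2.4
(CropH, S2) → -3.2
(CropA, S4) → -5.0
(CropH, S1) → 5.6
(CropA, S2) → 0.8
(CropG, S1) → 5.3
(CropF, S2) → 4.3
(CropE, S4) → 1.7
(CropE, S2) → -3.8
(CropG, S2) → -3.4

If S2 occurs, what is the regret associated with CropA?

Best payoff under S2 is 4.3.
Regret = 4.3 − 0.8 = 3.5.

3.5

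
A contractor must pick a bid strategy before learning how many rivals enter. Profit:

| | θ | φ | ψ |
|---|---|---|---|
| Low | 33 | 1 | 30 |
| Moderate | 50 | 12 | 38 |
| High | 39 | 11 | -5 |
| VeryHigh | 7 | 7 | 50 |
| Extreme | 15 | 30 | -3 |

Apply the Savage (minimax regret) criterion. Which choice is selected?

Moderate

Column bests: θ=50, φ=30, ψ=50.
Low regrets: 17, 29, 20 → max 29
Moderate regrets: 0, 18, 12 → max 18
High regrets: 11, 19, 55 → max 55
VeryHigh regrets: 43, 23, 0 → max 43
Extreme regrets: 35, 0, 53 → max 53
Smallest max regret = 18 → Moderate.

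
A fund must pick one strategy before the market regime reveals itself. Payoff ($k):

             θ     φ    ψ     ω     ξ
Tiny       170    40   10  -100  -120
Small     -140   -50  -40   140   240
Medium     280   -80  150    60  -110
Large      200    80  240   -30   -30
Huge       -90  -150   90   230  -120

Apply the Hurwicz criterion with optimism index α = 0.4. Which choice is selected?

Large

Tiny: 0.4·170 + 0.6·(-120) = -4
Small: 0.4·240 + 0.6·(-140) = 12
Medium: 0.4·280 + 0.6·(-110) = 46
Large: 0.4·240 + 0.6·(-30) = 78
Huge: 0.4·230 + 0.6·(-150) = 2
Highest Hurwicz score = 78 → Large.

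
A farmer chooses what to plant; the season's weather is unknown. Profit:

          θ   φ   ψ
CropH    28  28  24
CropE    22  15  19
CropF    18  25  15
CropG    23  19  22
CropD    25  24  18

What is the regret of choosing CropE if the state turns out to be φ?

Best payoff under φ is 28.
Regret = 28 − 15 = 13.

13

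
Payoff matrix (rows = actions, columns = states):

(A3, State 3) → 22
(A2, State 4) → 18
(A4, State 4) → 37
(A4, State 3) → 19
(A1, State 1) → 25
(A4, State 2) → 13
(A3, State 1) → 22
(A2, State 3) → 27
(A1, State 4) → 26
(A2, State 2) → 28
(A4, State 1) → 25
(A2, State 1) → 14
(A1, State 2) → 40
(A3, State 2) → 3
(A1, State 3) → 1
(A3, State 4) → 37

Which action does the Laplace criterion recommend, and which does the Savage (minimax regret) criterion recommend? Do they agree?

laplace → A4; minimax regret → A2 (disagree)

Row averages: A1=23, A2=21.75, A3=21, A4=23.5
Highest average = 23.5 → A4.
Column bests: State 1=25, State 2=40, State 3=27, State 4=37.
A1 regrets: 0, 0, 26, 11 → max 26
A2 regrets: 11, 12, 0, 19 → max 19
A3 regrets: 3, 37, 5, 0 → max 37
A4 regrets: 0, 27, 8, 0 → max 27
Smallest max regret = 19 → A2.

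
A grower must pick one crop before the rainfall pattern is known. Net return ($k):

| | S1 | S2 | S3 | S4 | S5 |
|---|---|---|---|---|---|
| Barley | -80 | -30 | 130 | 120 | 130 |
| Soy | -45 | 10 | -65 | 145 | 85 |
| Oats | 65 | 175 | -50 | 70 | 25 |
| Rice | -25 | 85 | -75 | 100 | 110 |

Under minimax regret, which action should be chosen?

Oats

Column bests: S1=65, S2=175, S3=130, S4=145, S5=130.
Barley regrets: 145, 205, 0, 25, 0 → max 205
Soy regrets: 110, 165, 195, 0, 45 → max 195
Oats regrets: 0, 0, 180, 75, 105 → max 180
Rice regrets: 90, 90, 205, 45, 20 → max 205
Smallest max regret = 180 → Oats.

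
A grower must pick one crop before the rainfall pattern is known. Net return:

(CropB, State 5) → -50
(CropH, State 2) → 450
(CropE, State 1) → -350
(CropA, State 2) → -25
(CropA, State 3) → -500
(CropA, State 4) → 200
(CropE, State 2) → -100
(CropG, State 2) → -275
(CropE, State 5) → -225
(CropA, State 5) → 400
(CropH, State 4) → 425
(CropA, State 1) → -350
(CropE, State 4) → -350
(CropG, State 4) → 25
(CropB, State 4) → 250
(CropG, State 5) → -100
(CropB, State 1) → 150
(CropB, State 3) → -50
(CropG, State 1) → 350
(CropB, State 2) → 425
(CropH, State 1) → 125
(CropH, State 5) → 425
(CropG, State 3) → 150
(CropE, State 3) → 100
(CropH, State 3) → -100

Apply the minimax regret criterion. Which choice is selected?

CropH

Column bests: State 1=350, State 2=450, State 3=150, State 4=425, State 5=425.
CropE regrets: 700, 550, 50, 775, 650 → max 775
CropA regrets: 700, 475, 650, 225, 25 → max 700
CropB regrets: 200, 25, 200, 175, 475 → max 475
CropH regrets: 225, 0, 250, 0, 0 → max 250
CropG regrets: 0, 725, 0, 400, 525 → max 725
Smallest max regret = 250 → CropH.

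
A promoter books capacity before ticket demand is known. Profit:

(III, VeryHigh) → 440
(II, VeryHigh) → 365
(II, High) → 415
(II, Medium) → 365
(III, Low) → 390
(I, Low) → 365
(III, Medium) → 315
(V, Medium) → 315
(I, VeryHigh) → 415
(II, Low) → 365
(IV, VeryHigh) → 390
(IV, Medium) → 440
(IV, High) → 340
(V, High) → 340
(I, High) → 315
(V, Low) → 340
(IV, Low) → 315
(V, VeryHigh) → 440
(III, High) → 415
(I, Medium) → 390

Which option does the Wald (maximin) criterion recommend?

Row minima: I=315, II=365, III=315, IV=315, V=315
Best worst-case = 365 → II.

II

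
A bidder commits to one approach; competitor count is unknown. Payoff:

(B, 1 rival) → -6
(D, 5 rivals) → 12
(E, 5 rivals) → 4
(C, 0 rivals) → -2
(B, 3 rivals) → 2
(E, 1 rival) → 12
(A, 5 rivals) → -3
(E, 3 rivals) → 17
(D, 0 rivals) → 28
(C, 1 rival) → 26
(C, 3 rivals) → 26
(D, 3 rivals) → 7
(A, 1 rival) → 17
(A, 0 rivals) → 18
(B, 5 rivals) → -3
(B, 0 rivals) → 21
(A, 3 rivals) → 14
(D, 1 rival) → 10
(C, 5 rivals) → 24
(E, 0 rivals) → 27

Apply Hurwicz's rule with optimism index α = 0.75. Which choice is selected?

D

A: 0.75·18 + 0.25·(-3) = 12.75
B: 0.75·21 + 0.25·(-6) = 14.25
C: 0.75·26 + 0.25·(-2) = 19
D: 0.75·28 + 0.25·7 = 22.75
E: 0.75·27 + 0.25·4 = 21.25
Highest Hurwicz score = 22.75 → D.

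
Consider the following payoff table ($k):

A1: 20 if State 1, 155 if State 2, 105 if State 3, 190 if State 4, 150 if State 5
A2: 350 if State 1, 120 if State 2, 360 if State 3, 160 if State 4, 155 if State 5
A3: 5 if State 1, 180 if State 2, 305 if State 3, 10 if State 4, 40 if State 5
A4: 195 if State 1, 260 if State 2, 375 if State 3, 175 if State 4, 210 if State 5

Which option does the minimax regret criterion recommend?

A2

Column bests: State 1=350, State 2=260, State 3=375, State 4=190, State 5=210.
A1 regrets: 330, 105, 270, 0, 60 → max 330
A2 regrets: 0, 140, 15, 30, 55 → max 140
A3 regrets: 345, 80, 70, 180, 170 → max 345
A4 regrets: 155, 0, 0, 15, 0 → max 155
Smallest max regret = 140 → A2.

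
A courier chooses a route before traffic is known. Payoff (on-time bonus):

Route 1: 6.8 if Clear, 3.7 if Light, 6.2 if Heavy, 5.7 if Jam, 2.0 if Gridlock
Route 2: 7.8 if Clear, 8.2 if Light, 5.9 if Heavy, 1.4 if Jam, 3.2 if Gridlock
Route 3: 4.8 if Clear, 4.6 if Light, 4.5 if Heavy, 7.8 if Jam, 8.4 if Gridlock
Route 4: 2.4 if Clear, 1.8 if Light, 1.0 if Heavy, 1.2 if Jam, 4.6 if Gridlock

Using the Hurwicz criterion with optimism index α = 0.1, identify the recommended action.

Route 3

Route 1: 0.1·6.8 + 0.9·2.0 = 2.48
Route 2: 0.1·8.2 + 0.9·1.4 = 2.08
Route 3: 0.1·8.4 + 0.9·4.5 = 4.89
Route 4: 0.1·4.6 + 0.9·1.0 = 1.36
Highest Hurwicz score = 4.89 → Route 3.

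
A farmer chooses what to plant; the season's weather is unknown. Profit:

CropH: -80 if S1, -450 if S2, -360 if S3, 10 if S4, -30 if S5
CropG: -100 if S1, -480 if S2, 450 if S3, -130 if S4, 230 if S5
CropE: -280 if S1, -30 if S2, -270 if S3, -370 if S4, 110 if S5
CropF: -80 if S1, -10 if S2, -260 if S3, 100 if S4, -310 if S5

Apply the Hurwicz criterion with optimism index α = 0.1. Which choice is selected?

CropH: 0.1·10 + 0.9·(-450) = -404
CropG: 0.1·450 + 0.9·(-480) = -387
CropE: 0.1·110 + 0.9·(-370) = -322
CropF: 0.1·100 + 0.9·(-310) = -269
Highest Hurwicz score = -269 → CropF.

CropF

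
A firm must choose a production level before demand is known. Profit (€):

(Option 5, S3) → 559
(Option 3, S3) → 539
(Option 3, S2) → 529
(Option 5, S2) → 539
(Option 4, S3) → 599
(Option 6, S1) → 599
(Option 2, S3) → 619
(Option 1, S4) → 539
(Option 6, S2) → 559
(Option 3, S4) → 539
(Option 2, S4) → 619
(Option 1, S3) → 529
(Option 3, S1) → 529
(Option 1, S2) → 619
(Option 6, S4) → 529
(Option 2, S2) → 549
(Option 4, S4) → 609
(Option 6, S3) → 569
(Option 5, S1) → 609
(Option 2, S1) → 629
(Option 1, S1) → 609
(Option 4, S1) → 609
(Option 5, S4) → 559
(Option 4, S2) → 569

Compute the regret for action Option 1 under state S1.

Best payoff under S1 is 629.
Regret = 629 − 609 = 20.

20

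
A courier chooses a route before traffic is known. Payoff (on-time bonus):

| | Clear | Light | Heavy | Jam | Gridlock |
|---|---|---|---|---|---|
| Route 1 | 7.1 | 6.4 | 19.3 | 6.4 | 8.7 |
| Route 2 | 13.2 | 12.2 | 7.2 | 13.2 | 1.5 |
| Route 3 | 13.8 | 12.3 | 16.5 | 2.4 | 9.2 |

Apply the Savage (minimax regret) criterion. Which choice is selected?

Column bests: Clear=13.8, Light=12.3, Heavy=19.3, Jam=13.2, Gridlock=9.2.
Route 1 regrets: 6.7, 5.9, 0.0, 6.8, 0.5 → max 6.8
Route 2 regrets: 0.6, 0.1, 12.1, 0.0, 7.7 → max 12.1
Route 3 regrets: 0.0, 0.0, 2.8, 10.8, 0.0 → max 10.8
Smallest max regret = 6.8 → Route 1.

Route 1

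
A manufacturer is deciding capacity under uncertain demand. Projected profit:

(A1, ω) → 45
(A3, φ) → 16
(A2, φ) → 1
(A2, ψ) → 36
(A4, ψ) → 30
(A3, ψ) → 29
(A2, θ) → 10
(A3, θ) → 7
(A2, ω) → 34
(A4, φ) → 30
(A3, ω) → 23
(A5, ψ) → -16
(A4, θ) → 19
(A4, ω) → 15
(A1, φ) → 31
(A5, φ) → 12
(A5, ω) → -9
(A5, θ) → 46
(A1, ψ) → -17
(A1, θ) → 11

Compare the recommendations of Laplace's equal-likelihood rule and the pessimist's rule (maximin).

laplace → A4; maximin → A4 (agree)

Row averages: A1=17.5, A2=20.25, A3=18.75, A4=23.5, A5=8.25
Highest average = 23.5 → A4.
Row minima: A1=-17, A2=1, A3=7, A4=15, A5=-16
Best worst-case = 15 → A4.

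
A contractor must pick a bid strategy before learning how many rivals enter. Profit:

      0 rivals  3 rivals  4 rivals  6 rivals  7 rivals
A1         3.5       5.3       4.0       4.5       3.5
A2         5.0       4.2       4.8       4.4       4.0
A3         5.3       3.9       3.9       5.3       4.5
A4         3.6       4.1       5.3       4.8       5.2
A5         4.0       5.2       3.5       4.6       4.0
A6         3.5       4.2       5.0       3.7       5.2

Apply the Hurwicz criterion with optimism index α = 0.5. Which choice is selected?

A1: 0.5·5.3 + 0.5·3.5 = 4.4
A2: 0.5·5.0 + 0.5·4.0 = 4.5
A3: 0.5·5.3 + 0.5·3.9 = 4.6
A4: 0.5·5.3 + 0.5·3.6 = 4.45
A5: 0.5·5.2 + 0.5·3.5 = 4.35
A6: 0.5·5.2 + 0.5·3.5 = 4.35
Highest Hurwicz score = 4.6 → A3.

A3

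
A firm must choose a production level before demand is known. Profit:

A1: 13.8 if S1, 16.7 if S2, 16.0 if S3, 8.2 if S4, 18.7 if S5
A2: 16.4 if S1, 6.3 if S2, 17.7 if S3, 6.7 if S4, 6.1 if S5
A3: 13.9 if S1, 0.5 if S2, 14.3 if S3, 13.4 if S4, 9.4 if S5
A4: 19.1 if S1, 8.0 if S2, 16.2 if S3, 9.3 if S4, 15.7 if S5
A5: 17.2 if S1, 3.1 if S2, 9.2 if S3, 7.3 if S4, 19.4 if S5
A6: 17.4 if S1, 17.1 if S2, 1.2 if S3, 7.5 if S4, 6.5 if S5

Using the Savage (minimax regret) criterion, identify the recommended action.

A1

Column bests: S1=19.1, S2=17.1, S3=17.7, S4=13.4, S5=19.4.
A1 regrets: 5.3, 0.4, 1.7, 5.2, 0.7 → max 5.3
A2 regrets: 2.7, 10.8, 0.0, 6.7, 13.3 → max 13.3
A3 regrets: 5.2, 16.6, 3.4, 0.0, 10.0 → max 16.6
A4 regrets: 0.0, 9.1, 1.5, 4.1, 3.7 → max 9.1
A5 regrets: 1.9, 14.0, 8.5, 6.1, 0.0 → max 14.0
A6 regrets: 1.7, 0.0, 16.5, 5.9, 12.9 → max 16.5
Smallest max regret = 5.3 → A1.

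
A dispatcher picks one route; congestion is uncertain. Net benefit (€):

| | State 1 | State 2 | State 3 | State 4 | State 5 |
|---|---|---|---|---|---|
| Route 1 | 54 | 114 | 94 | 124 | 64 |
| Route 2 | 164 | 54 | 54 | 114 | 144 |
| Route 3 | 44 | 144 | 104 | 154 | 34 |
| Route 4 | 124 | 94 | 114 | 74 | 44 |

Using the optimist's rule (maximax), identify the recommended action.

Route 2

Row maxima: Route 1=124, Route 2=164, Route 3=154, Route 4=124
Best best-case = 164 → Route 2.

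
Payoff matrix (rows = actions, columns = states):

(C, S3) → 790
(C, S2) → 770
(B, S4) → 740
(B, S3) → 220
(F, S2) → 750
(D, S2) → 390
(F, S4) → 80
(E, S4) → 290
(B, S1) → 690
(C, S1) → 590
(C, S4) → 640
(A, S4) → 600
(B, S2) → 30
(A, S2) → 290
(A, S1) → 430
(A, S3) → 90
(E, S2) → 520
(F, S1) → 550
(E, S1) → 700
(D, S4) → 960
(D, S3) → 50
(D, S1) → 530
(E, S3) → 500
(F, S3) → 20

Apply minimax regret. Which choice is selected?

C

Column bests: S1=700, S2=770, S3=790, S4=960.
A regrets: 270, 480, 700, 360 → max 700
B regrets: 10, 740, 570, 220 → max 740
C regrets: 110, 0, 0, 320 → max 320
D regrets: 170, 380, 740, 0 → max 740
E regrets: 0, 250, 290, 670 → max 670
F regrets: 150, 20, 770, 880 → max 880
Smallest max regret = 320 → C.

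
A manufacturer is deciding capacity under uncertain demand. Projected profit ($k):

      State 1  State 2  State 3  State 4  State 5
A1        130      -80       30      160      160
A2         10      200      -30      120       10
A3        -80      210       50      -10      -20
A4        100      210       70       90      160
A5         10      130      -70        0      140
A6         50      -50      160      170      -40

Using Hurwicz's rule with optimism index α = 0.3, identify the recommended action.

A4

A1: 0.3·160 + 0.7·(-80) = -8
A2: 0.3·200 + 0.7·(-30) = 39
A3: 0.3·210 + 0.7·(-80) = 7
A4: 0.3·210 + 0.7·70 = 112
A5: 0.3·140 + 0.7·(-70) = -7
A6: 0.3·170 + 0.7·(-50) = 16
Highest Hurwicz score = 112 → A4.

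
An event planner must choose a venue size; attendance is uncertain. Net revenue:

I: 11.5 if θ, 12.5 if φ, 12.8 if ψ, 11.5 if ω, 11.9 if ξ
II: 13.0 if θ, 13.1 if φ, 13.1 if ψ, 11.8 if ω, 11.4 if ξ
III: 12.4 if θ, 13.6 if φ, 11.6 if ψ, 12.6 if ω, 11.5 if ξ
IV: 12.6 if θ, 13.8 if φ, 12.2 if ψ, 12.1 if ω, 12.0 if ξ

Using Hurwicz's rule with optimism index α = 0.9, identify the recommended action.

I: 0.9·12.8 + 0.1·11.5 = 12.67
II: 0.9·13.1 + 0.1·11.4 = 12.93
III: 0.9·13.6 + 0.1·11.5 = 13.39
IV: 0.9·13.8 + 0.1·12.0 = 13.62
Highest Hurwicz score = 13.62 → IV.

IV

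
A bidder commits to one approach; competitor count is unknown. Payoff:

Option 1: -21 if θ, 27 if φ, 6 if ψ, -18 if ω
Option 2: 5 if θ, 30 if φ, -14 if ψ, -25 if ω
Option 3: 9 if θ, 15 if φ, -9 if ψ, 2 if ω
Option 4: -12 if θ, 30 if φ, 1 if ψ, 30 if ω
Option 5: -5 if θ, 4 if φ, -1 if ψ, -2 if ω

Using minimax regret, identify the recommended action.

Column bests: θ=9, φ=30, ψ=6, ω=30.
Option 1 regrets: 30, 3, 0, 48 → max 48
Option 2 regrets: 4, 0, 20, 55 → max 55
Option 3 regrets: 0, 15, 15, 28 → max 28
Option 4 regrets: 21, 0, 5, 0 → max 21
Option 5 regrets: 14, 26, 7, 32 → max 32
Smallest max regret = 21 → Option 4.

Option 4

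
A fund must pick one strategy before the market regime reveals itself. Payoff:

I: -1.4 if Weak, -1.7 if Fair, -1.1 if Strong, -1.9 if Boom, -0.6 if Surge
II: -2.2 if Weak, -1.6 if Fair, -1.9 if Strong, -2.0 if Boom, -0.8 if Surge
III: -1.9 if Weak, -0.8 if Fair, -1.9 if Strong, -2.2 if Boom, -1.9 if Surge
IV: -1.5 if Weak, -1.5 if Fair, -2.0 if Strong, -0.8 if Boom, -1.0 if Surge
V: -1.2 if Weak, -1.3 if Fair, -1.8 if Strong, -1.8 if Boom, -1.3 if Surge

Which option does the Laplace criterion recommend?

Row averages: I=-1.34, II=-1.7, III=-1.74, IV=-1.36, V=-1.48
Highest average = -1.34 → I.

I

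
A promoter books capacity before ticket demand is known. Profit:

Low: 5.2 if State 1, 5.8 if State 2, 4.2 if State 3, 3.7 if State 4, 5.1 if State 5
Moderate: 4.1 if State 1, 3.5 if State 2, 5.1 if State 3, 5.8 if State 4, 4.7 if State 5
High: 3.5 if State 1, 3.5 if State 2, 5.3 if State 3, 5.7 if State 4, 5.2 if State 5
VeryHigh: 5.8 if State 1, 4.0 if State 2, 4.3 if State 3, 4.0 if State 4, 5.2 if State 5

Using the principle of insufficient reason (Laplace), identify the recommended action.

Row averages: Low=4.8, Moderate=4.64, High=4.64, VeryHigh=4.66
Highest average = 4.8 → Low.

Low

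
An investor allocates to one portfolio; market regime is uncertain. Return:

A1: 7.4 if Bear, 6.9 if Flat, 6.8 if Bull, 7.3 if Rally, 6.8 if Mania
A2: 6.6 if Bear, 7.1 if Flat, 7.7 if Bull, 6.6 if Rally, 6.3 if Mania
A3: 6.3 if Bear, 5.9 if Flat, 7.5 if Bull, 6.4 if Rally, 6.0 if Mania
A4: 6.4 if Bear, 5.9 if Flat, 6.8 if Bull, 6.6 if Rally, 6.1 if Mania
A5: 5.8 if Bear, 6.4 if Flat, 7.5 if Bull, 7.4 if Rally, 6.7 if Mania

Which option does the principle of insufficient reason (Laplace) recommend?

A1

Row averages: A1=7.04, A2=6.86, A3=6.42, A4=6.36, A5=6.76
Highest average = 7.04 → A1.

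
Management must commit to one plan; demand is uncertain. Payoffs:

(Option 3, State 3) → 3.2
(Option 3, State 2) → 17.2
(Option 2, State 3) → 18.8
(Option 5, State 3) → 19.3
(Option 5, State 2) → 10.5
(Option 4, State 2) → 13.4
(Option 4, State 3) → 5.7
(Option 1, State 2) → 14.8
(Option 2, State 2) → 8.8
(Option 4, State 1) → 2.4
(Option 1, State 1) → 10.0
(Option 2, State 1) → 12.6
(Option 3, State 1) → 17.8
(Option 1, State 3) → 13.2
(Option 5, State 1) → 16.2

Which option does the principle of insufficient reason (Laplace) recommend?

Option 5

Row averages: Option 1=38/3, Option 2=13.4, Option 3=191/15, Option 4=43/6, Option 5=46/3
Highest average = 46/3 → Option 5.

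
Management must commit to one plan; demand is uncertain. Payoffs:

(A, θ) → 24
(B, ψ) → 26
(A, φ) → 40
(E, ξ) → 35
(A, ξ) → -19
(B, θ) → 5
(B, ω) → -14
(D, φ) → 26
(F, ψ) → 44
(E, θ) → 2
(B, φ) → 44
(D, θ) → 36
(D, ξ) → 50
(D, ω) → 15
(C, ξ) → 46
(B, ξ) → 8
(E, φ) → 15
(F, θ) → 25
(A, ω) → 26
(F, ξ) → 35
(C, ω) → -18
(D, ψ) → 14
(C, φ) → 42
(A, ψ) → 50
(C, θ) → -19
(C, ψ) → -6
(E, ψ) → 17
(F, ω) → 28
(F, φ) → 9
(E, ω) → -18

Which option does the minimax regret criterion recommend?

Column bests: θ=36, φ=44, ψ=50, ω=28, ξ=50.
A regrets: 12, 4, 0, 2, 69 → max 69
B regrets: 31, 0, 24, 42, 42 → max 42
C regrets: 55, 2, 56, 46, 4 → max 56
D regrets: 0, 18, 36, 13, 0 → max 36
E regrets: 34, 29, 33, 46, 15 → max 46
F regrets: 11, 35, 6, 0, 15 → max 35
Smallest max regret = 35 → F.

F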